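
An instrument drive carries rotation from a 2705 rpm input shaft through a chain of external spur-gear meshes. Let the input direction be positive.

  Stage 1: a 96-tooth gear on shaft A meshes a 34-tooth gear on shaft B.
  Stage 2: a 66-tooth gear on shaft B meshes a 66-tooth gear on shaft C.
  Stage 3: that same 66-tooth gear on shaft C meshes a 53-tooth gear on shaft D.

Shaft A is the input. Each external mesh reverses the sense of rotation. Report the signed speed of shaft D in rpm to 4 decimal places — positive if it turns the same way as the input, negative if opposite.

Stage 1 [96T→34T]: ω = 2705.0000×96/34 = 7637.6471 rpm, dir flips to −; running = −7637.6471
Stage 2 [66T→66T]: ω = 7637.6471×66/66 = 7637.6471 rpm, dir flips to +; running = +7637.6471
Stage 3 [66T→53T]: ω = 7637.6471×66/53 = 9511.0322 rpm, dir flips to −; running = −9511.0322

-9511.0322 rpm (opposite to input, |ω| = 9511.0322 rpm)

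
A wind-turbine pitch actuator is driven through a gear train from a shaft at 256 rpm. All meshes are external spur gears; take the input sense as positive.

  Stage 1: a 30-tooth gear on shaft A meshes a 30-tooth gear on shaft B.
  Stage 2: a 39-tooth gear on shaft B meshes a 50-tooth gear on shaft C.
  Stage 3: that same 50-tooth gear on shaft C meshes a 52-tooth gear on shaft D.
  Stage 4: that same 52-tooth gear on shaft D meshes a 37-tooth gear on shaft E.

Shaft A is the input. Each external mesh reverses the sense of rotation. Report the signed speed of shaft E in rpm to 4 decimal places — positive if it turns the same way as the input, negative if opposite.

+269.8378 rpm (same as input, |ω| = 269.8378 rpm)

Stage 1 [30T→30T]: ω = 256.0000×30/30 = 256.0000 rpm, dir flips to −; running = −256.0000
Stage 2 [39T→50T]: ω = 256.0000×39/50 = 199.6800 rpm, dir flips to +; running = +199.6800
Stage 3 [50T→52T]: ω = 199.6800×50/52 = 192.0000 rpm, dir flips to −; running = −192.0000
Stage 4 [52T→37T]: ω = 192.0000×52/37 = 269.8378 rpm, dir flips to +; running = +269.8378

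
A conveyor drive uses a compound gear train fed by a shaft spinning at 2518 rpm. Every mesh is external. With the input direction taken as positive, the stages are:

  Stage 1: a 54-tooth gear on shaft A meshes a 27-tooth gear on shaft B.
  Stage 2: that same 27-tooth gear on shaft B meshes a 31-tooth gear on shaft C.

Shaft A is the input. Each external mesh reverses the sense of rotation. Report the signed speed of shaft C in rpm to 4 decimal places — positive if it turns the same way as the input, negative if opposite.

+4386.1935 rpm (same as input, |ω| = 4386.1935 rpm)

Stage 1 [54T→27T]: ω = 2518.0000×54/27 = 5036.0000 rpm, dir flips to −; running = −5036.0000
Stage 2 [27T→31T]: ω = 5036.0000×27/31 = 4386.1935 rpm, dir flips to +; running = +4386.1935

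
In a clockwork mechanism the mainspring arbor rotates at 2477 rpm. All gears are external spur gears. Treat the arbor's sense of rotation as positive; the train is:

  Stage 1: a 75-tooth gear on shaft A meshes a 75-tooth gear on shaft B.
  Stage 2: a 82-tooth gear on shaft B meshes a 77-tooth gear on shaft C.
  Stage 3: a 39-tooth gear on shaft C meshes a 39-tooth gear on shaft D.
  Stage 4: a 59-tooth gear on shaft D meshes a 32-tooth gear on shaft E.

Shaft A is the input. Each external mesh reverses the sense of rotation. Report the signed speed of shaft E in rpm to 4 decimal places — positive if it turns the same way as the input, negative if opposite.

Stage 1 [75T→75T]: ω = 2477.0000×75/75 = 2477.0000 rpm, dir flips to −; running = −2477.0000
Stage 2 [82T→77T]: ω = 2477.0000×82/77 = 2637.8442 rpm, dir flips to +; running = +2637.8442
Stage 3 [39T→39T]: ω = 2637.8442×39/39 = 2637.8442 rpm, dir flips to −; running = −2637.8442
Stage 4 [59T→32T]: ω = 2637.8442×59/32 = 4863.5252 rpm, dir flips to +; running = +4863.5252

+4863.5252 rpm (same as input, |ω| = 4863.5252 rpm)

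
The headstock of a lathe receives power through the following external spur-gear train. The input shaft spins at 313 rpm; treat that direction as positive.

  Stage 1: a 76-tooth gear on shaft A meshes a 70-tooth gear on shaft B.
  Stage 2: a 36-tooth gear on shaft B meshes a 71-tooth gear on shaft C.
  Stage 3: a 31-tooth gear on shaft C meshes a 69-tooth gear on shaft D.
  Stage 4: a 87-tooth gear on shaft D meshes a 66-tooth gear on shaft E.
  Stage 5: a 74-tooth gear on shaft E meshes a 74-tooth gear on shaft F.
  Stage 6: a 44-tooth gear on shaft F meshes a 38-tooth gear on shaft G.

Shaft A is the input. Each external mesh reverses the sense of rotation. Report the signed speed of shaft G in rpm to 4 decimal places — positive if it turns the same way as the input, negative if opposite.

+118.1574 rpm (same as input, |ω| = 118.1574 rpm)

Stage 1 [76T→70T]: ω = 313.0000×76/70 = 339.8286 rpm, dir flips to −; running = −339.8286
Stage 2 [36T→71T]: ω = 339.8286×36/71 = 172.3074 rpm, dir flips to +; running = +172.3074
Stage 3 [31T→69T]: ω = 172.3074×31/69 = 77.4135 rpm, dir flips to −; running = −77.4135
Stage 4 [87T→66T]: ω = 77.4135×87/66 = 102.0451 rpm, dir flips to +; running = +102.0451
Stage 5 [74T→74T]: ω = 102.0451×74/74 = 102.0451 rpm, dir flips to −; running = −102.0451
Stage 6 [44T→38T]: ω = 102.0451×44/38 = 118.1574 rpm, dir flips to +; running = +118.1574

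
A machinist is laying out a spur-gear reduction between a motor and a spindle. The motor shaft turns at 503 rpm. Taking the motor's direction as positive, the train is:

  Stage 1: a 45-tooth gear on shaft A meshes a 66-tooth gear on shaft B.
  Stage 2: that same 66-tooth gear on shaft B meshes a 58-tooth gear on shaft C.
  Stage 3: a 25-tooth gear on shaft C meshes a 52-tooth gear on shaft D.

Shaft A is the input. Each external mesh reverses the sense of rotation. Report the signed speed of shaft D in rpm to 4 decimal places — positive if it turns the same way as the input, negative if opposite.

-187.6243 rpm (opposite to input, |ω| = 187.6243 rpm)

Stage 1 [45T→66T]: ω = 503.0000×45/66 = 342.9545 rpm, dir flips to −; running = −342.9545
Stage 2 [66T→58T]: ω = 342.9545×66/58 = 390.2586 rpm, dir flips to +; running = +390.2586
Stage 3 [25T→52T]: ω = 390.2586×25/52 = 187.6243 rpm, dir flips to −; running = −187.6243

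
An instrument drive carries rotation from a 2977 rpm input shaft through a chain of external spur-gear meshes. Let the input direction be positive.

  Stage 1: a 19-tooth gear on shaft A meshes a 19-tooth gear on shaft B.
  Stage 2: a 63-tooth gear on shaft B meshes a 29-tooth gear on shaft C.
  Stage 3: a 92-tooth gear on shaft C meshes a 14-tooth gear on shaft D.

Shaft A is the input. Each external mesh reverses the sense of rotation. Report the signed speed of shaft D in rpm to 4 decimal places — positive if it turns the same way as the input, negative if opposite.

-42499.2414 rpm (opposite to input, |ω| = 42499.2414 rpm)

Stage 1 [19T→19T]: ω = 2977.0000×19/19 = 2977.0000 rpm, dir flips to −; running = −2977.0000
Stage 2 [63T→29T]: ω = 2977.0000×63/29 = 6467.2759 rpm, dir flips to +; running = +6467.2759
Stage 3 [92T→14T]: ω = 6467.2759×92/14 = 42499.2414 rpm, dir flips to −; running = −42499.2414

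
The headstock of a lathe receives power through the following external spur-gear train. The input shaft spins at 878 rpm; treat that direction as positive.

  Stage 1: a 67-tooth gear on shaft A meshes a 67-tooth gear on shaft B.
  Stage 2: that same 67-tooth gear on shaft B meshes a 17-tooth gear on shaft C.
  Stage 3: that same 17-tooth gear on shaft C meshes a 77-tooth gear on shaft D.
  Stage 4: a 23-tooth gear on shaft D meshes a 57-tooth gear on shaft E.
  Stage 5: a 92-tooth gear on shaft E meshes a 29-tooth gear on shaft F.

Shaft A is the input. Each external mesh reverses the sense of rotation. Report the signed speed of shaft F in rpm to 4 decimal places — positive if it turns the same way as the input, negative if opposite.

Stage 1 [67T→67T]: ω = 878.0000×67/67 = 878.0000 rpm, dir flips to −; running = −878.0000
Stage 2 [67T→17T]: ω = 878.0000×67/17 = 3460.3529 rpm, dir flips to +; running = +3460.3529
Stage 3 [17T→77T]: ω = 3460.3529×17/77 = 763.9740 rpm, dir flips to −; running = −763.9740
Stage 4 [23T→57T]: ω = 763.9740×23/57 = 308.2702 rpm, dir flips to +; running = +308.2702
Stage 5 [92T→29T]: ω = 308.2702×92/29 = 977.9607 rpm, dir flips to −; running = −977.9607

-977.9607 rpm (opposite to input, |ω| = 977.9607 rpm)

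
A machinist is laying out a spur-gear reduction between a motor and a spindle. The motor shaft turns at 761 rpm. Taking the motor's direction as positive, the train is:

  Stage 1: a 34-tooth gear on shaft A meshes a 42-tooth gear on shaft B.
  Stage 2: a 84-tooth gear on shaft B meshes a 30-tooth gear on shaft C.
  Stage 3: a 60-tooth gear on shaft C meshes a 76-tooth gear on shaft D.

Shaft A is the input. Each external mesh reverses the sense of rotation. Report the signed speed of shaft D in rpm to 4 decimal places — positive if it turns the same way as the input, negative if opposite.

-1361.7895 rpm (opposite to input, |ω| = 1361.7895 rpm)

Stage 1 [34T→42T]: ω = 761.0000×34/42 = 616.0476 rpm, dir flips to −; running = −616.0476
Stage 2 [84T→30T]: ω = 616.0476×84/30 = 1724.9333 rpm, dir flips to +; running = +1724.9333
Stage 3 [60T→76T]: ω = 1724.9333×60/76 = 1361.7895 rpm, dir flips to −; running = −1361.7895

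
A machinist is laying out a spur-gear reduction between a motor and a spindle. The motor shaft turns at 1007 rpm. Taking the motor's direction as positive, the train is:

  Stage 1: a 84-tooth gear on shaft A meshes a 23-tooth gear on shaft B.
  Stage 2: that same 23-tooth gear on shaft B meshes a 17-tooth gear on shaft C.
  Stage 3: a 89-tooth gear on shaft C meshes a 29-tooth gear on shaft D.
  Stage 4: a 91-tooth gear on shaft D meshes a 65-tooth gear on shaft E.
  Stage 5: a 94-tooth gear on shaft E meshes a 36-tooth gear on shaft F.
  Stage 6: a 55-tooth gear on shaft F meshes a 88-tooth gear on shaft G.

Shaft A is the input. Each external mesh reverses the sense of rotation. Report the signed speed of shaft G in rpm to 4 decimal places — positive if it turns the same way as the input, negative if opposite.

Stage 1 [84T→23T]: ω = 1007.0000×84/23 = 3677.7391 rpm, dir flips to −; running = −3677.7391
Stage 2 [23T→17T]: ω = 3677.7391×23/17 = 4975.7647 rpm, dir flips to +; running = +4975.7647
Stage 3 [89T→29T]: ω = 4975.7647×89/29 = 15270.4503 rpm, dir flips to −; running = −15270.4503
Stage 4 [91T→65T]: ω = 15270.4503×91/65 = 21378.6304 rpm, dir flips to +; running = +21378.6304
Stage 5 [94T→36T]: ω = 21378.6304×94/36 = 55821.9794 rpm, dir flips to −; running = −55821.9794
Stage 6 [55T→88T]: ω = 55821.9794×55/88 = 34888.7372 rpm, dir flips to +; running = +34888.7372

+34888.7372 rpm (same as input, |ω| = 34888.7372 rpm)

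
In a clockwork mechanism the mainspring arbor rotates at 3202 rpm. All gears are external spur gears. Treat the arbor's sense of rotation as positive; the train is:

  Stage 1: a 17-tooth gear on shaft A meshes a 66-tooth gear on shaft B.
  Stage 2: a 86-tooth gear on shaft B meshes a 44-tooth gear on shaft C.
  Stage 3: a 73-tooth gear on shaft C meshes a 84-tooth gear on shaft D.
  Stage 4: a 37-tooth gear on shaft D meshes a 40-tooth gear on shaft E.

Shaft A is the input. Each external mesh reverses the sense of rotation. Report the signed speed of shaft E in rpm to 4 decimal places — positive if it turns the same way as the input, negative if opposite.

Stage 1 [17T→66T]: ω = 3202.0000×17/66 = 824.7576 rpm, dir flips to −; running = −824.7576
Stage 2 [86T→44T]: ω = 824.7576×86/44 = 1612.0262 rpm, dir flips to +; running = +1612.0262
Stage 3 [73T→84T]: ω = 1612.0262×73/84 = 1400.9275 rpm, dir flips to −; running = −1400.9275
Stage 4 [37T→40T]: ω = 1400.9275×37/40 = 1295.8579 rpm, dir flips to +; running = +1295.8579

+1295.8579 rpm (same as input, |ω| = 1295.8579 rpm)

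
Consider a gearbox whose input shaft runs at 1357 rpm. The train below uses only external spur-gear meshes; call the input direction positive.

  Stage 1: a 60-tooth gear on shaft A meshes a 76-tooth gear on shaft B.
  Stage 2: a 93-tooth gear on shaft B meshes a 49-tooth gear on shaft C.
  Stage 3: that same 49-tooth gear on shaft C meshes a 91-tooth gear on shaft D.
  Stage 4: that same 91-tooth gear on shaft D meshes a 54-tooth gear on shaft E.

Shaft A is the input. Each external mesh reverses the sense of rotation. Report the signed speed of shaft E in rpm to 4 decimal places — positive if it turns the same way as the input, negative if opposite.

+1845.0439 rpm (same as input, |ω| = 1845.0439 rpm)

Stage 1 [60T→76T]: ω = 1357.0000×60/76 = 1071.3158 rpm, dir flips to −; running = −1071.3158
Stage 2 [93T→49T]: ω = 1071.3158×93/49 = 2033.3136 rpm, dir flips to +; running = +2033.3136
Stage 3 [49T→91T]: ω = 2033.3136×49/91 = 1094.8612 rpm, dir flips to −; running = −1094.8612
Stage 4 [91T→54T]: ω = 1094.8612×91/54 = 1845.0439 rpm, dir flips to +; running = +1845.0439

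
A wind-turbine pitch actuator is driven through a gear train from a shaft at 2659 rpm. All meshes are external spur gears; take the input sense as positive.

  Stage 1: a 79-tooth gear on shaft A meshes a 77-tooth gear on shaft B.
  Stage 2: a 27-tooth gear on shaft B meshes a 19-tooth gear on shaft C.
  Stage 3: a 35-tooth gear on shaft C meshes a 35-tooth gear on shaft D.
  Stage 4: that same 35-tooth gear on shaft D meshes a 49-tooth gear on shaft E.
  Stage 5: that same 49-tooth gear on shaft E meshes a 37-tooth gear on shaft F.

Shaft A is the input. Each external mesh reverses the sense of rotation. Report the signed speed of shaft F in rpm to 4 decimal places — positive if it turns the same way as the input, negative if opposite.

-3667.1712 rpm (opposite to input, |ω| = 3667.1712 rpm)

Stage 1 [79T→77T]: ω = 2659.0000×79/77 = 2728.0649 rpm, dir flips to −; running = −2728.0649
Stage 2 [27T→19T]: ω = 2728.0649×27/19 = 3876.7239 rpm, dir flips to +; running = +3876.7239
Stage 3 [35T→35T]: ω = 3876.7239×35/35 = 3876.7239 rpm, dir flips to −; running = −3876.7239
Stage 4 [35T→49T]: ω = 3876.7239×35/49 = 2769.0885 rpm, dir flips to +; running = +2769.0885
Stage 5 [49T→37T]: ω = 2769.0885×49/37 = 3667.1712 rpm, dir flips to −; running = −3667.1712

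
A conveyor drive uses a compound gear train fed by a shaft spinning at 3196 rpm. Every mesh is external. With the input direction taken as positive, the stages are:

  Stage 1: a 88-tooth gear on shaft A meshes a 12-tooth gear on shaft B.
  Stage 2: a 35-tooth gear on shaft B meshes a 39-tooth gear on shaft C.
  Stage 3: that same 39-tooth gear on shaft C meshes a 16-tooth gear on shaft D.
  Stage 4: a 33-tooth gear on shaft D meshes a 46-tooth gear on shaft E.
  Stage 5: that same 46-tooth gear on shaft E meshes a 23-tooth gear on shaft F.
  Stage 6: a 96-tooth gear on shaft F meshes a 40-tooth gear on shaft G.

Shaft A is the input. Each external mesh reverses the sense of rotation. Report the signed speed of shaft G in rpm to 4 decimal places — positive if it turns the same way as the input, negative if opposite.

+176544.2609 rpm (same as input, |ω| = 176544.2609 rpm)

Stage 1 [88T→12T]: ω = 3196.0000×88/12 = 23437.3333 rpm, dir flips to −; running = −23437.3333
Stage 2 [35T→39T]: ω = 23437.3333×35/39 = 21033.5043 rpm, dir flips to +; running = +21033.5043
Stage 3 [39T→16T]: ω = 21033.5043×39/16 = 51269.1667 rpm, dir flips to −; running = −51269.1667
Stage 4 [33T→46T]: ω = 51269.1667×33/46 = 36780.0543 rpm, dir flips to +; running = +36780.0543
Stage 5 [46T→23T]: ω = 36780.0543×46/23 = 73560.1087 rpm, dir flips to −; running = −73560.1087
Stage 6 [96T→40T]: ω = 73560.1087×96/40 = 176544.2609 rpm, dir flips to +; running = +176544.2609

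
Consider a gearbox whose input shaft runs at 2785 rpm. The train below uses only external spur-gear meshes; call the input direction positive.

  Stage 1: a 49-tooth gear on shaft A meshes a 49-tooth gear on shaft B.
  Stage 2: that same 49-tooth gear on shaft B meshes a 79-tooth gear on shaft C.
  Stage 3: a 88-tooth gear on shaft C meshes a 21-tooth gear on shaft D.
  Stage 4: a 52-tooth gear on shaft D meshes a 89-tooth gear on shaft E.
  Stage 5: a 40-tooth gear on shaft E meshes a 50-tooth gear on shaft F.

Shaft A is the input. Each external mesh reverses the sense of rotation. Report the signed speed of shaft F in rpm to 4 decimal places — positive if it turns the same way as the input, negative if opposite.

Stage 1 [49T→49T]: ω = 2785.0000×49/49 = 2785.0000 rpm, dir flips to −; running = −2785.0000
Stage 2 [49T→79T]: ω = 2785.0000×49/79 = 1727.4051 rpm, dir flips to +; running = +1727.4051
Stage 3 [88T→21T]: ω = 1727.4051×88/21 = 7238.6498 rpm, dir flips to −; running = −7238.6498
Stage 4 [52T→89T]: ω = 7238.6498×52/89 = 4229.3235 rpm, dir flips to +; running = +4229.3235
Stage 5 [40T→50T]: ω = 4229.3235×40/50 = 3383.4588 rpm, dir flips to −; running = −3383.4588

-3383.4588 rpm (opposite to input, |ω| = 3383.4588 rpm)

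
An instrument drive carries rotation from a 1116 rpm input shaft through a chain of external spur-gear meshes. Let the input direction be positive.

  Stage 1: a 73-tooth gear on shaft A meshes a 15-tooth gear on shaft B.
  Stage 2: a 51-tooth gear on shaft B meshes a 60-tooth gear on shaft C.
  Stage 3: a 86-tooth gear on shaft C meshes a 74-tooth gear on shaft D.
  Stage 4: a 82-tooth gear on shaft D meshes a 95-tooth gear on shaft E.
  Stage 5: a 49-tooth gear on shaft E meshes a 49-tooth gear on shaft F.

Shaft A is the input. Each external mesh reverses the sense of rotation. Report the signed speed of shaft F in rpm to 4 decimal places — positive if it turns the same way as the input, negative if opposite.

-4630.9671 rpm (opposite to input, |ω| = 4630.9671 rpm)

Stage 1 [73T→15T]: ω = 1116.0000×73/15 = 5431.2000 rpm, dir flips to −; running = −5431.2000
Stage 2 [51T→60T]: ω = 5431.2000×51/60 = 4616.5200 rpm, dir flips to +; running = +4616.5200
Stage 3 [86T→74T]: ω = 4616.5200×86/74 = 5365.1449 rpm, dir flips to −; running = −5365.1449
Stage 4 [82T→95T]: ω = 5365.1449×82/95 = 4630.9671 rpm, dir flips to +; running = +4630.9671
Stage 5 [49T→49T]: ω = 4630.9671×49/49 = 4630.9671 rpm, dir flips to −; running = −4630.9671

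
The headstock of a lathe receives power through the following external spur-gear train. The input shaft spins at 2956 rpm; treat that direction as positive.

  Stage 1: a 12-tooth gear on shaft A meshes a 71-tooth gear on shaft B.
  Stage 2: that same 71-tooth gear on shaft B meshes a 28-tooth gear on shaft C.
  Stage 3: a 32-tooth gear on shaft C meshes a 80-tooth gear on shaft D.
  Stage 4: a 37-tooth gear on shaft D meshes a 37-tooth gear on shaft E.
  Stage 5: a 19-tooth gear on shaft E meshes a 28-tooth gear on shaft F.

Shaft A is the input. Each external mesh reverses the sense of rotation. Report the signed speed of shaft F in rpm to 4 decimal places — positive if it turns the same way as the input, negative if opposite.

-343.8612 rpm (opposite to input, |ω| = 343.8612 rpm)

Stage 1 [12T→71T]: ω = 2956.0000×12/71 = 499.6056 rpm, dir flips to −; running = −499.6056
Stage 2 [71T→28T]: ω = 499.6056×71/28 = 1266.8571 rpm, dir flips to +; running = +1266.8571
Stage 3 [32T→80T]: ω = 1266.8571×32/80 = 506.7429 rpm, dir flips to −; running = −506.7429
Stage 4 [37T→37T]: ω = 506.7429×37/37 = 506.7429 rpm, dir flips to +; running = +506.7429
Stage 5 [19T→28T]: ω = 506.7429×19/28 = 343.8612 rpm, dir flips to −; running = −343.8612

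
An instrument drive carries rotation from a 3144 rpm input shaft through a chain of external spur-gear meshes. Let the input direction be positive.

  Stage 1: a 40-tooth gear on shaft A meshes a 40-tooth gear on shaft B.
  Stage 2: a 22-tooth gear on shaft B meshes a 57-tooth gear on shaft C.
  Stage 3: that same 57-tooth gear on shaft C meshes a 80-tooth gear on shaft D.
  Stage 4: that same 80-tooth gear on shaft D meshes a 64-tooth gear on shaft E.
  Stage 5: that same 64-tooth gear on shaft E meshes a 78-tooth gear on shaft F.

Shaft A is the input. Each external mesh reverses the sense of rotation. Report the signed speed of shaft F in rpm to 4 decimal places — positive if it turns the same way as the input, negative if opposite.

Stage 1 [40T→40T]: ω = 3144.0000×40/40 = 3144.0000 rpm, dir flips to −; running = −3144.0000
Stage 2 [22T→57T]: ω = 3144.0000×22/57 = 1213.4737 rpm, dir flips to +; running = +1213.4737
Stage 3 [57T→80T]: ω = 1213.4737×57/80 = 864.6000 rpm, dir flips to −; running = −864.6000
Stage 4 [80T→64T]: ω = 864.6000×80/64 = 1080.7500 rpm, dir flips to +; running = +1080.7500
Stage 5 [64T→78T]: ω = 1080.7500×64/78 = 886.7692 rpm, dir flips to −; running = −886.7692

-886.7692 rpm (opposite to input, |ω| = 886.7692 rpm)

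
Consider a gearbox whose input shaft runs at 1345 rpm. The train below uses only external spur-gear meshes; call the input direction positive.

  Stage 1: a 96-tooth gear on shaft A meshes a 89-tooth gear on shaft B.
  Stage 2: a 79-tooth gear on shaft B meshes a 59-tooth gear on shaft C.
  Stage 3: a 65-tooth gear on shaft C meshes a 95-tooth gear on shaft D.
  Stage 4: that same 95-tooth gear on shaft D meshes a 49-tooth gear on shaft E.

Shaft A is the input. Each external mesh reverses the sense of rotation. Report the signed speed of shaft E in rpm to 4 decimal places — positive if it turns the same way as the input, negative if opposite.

+2576.8899 rpm (same as input, |ω| = 2576.8899 rpm)

Stage 1 [96T→89T]: ω = 1345.0000×96/89 = 1450.7865 rpm, dir flips to −; running = −1450.7865
Stage 2 [79T→59T]: ω = 1450.7865×79/59 = 1942.5786 rpm, dir flips to +; running = +1942.5786
Stage 3 [65T→95T]: ω = 1942.5786×65/95 = 1329.1327 rpm, dir flips to −; running = −1329.1327
Stage 4 [95T→49T]: ω = 1329.1327×95/49 = 2576.8899 rpm, dir flips to +; running = +2576.8899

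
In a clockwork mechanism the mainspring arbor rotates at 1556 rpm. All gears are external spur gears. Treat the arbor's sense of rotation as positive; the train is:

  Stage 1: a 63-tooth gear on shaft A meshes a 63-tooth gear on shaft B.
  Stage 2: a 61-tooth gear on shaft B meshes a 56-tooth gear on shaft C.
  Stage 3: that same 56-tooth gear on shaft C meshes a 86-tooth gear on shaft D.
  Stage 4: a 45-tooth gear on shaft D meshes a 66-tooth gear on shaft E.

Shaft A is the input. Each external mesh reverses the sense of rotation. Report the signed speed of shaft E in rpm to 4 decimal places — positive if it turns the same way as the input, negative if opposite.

Stage 1 [63T→63T]: ω = 1556.0000×63/63 = 1556.0000 rpm, dir flips to −; running = −1556.0000
Stage 2 [61T→56T]: ω = 1556.0000×61/56 = 1694.9286 rpm, dir flips to +; running = +1694.9286
Stage 3 [56T→86T]: ω = 1694.9286×56/86 = 1103.6744 rpm, dir flips to −; running = −1103.6744
Stage 4 [45T→66T]: ω = 1103.6744×45/66 = 752.5053 rpm, dir flips to +; running = +752.5053

+752.5053 rpm (same as input, |ω| = 752.5053 rpm)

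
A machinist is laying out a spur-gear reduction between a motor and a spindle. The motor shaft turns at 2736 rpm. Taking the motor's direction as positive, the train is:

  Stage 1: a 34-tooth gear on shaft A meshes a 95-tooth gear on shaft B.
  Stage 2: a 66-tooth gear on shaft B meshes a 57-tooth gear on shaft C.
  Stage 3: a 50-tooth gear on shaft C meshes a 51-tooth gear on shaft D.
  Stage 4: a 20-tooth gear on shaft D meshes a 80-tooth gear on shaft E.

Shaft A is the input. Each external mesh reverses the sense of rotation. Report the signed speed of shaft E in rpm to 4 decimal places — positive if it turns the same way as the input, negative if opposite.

+277.8947 rpm (same as input, |ω| = 277.8947 rpm)

Stage 1 [34T→95T]: ω = 2736.0000×34/95 = 979.2000 rpm, dir flips to −; running = −979.2000
Stage 2 [66T→57T]: ω = 979.2000×66/57 = 1133.8105 rpm, dir flips to +; running = +1133.8105
Stage 3 [50T→51T]: ω = 1133.8105×50/51 = 1111.5789 rpm, dir flips to −; running = −1111.5789
Stage 4 [20T→80T]: ω = 1111.5789×20/80 = 277.8947 rpm, dir flips to +; running = +277.8947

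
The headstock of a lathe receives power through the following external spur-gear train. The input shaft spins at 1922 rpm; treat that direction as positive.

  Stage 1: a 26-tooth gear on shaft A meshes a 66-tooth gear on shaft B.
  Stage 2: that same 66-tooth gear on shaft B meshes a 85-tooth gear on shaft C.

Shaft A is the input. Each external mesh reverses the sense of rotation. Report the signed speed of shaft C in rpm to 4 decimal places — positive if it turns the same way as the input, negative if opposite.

+587.9059 rpm (same as input, |ω| = 587.9059 rpm)

Stage 1 [26T→66T]: ω = 1922.0000×26/66 = 757.1515 rpm, dir flips to −; running = −757.1515
Stage 2 [66T→85T]: ω = 757.1515×66/85 = 587.9059 rpm, dir flips to +; running = +587.9059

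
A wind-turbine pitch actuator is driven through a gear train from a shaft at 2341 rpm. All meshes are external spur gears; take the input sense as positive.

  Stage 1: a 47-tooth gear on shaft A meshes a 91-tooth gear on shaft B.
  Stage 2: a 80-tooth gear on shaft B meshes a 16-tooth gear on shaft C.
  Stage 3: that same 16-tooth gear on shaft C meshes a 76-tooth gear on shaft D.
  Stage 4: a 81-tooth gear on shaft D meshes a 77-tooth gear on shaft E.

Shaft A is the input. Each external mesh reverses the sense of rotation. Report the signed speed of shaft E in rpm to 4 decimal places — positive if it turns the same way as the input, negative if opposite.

+1338.8397 rpm (same as input, |ω| = 1338.8397 rpm)

Stage 1 [47T→91T]: ω = 2341.0000×47/91 = 1209.0879 rpm, dir flips to −; running = −1209.0879
Stage 2 [80T→16T]: ω = 1209.0879×80/16 = 6045.4396 rpm, dir flips to +; running = +6045.4396
Stage 3 [16T→76T]: ω = 6045.4396×16/76 = 1272.7241 rpm, dir flips to −; running = −1272.7241
Stage 4 [81T→77T]: ω = 1272.7241×81/77 = 1338.8397 rpm, dir flips to +; running = +1338.8397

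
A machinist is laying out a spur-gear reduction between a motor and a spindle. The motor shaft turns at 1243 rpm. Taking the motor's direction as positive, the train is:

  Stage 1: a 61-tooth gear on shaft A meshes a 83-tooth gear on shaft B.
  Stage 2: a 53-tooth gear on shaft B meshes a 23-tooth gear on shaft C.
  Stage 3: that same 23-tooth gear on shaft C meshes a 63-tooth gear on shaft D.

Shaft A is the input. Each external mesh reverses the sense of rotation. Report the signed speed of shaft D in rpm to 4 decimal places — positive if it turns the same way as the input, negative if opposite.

Stage 1 [61T→83T]: ω = 1243.0000×61/83 = 913.5301 rpm, dir flips to −; running = −913.5301
Stage 2 [53T→23T]: ω = 913.5301×53/23 = 2105.0911 rpm, dir flips to +; running = +2105.0911
Stage 3 [23T→63T]: ω = 2105.0911×23/63 = 768.5253 rpm, dir flips to −; running = −768.5253

-768.5253 rpm (opposite to input, |ω| = 768.5253 rpm)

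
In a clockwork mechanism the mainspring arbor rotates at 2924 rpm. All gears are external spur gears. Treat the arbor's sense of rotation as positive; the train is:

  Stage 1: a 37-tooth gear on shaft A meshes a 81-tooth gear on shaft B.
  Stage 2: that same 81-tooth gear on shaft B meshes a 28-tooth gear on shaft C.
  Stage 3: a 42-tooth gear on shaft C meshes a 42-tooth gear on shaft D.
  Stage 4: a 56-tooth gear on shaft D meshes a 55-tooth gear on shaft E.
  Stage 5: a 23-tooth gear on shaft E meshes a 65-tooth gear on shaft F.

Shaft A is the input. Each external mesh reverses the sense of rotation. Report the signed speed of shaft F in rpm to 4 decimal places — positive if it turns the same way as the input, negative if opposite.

Stage 1 [37T→81T]: ω = 2924.0000×37/81 = 1335.6543 rpm, dir flips to −; running = −1335.6543
Stage 2 [81T→28T]: ω = 1335.6543×81/28 = 3863.8571 rpm, dir flips to +; running = +3863.8571
Stage 3 [42T→42T]: ω = 3863.8571×42/42 = 3863.8571 rpm, dir flips to −; running = −3863.8571
Stage 4 [56T→55T]: ω = 3863.8571×56/55 = 3934.1091 rpm, dir flips to +; running = +3934.1091
Stage 5 [23T→65T]: ω = 3934.1091×23/65 = 1392.0694 rpm, dir flips to −; running = −1392.0694

-1392.0694 rpm (opposite to input, |ω| = 1392.0694 rpm)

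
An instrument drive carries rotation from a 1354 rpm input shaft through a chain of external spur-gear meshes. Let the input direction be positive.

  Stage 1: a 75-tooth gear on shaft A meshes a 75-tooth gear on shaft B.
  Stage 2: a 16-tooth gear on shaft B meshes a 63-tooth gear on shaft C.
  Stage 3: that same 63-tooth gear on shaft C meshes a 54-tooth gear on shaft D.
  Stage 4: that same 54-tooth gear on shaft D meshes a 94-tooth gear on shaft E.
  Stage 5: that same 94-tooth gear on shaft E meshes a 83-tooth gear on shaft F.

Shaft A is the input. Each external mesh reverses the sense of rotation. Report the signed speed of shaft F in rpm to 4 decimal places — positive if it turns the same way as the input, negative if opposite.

-261.0120 rpm (opposite to input, |ω| = 261.0120 rpm)

Stage 1 [75T→75T]: ω = 1354.0000×75/75 = 1354.0000 rpm, dir flips to −; running = −1354.0000
Stage 2 [16T→63T]: ω = 1354.0000×16/63 = 343.8730 rpm, dir flips to +; running = +343.8730
Stage 3 [63T→54T]: ω = 343.8730×63/54 = 401.1852 rpm, dir flips to −; running = −401.1852
Stage 4 [54T→94T]: ω = 401.1852×54/94 = 230.4681 rpm, dir flips to +; running = +230.4681
Stage 5 [94T→83T]: ω = 230.4681×94/83 = 261.0120 rpm, dir flips to −; running = −261.0120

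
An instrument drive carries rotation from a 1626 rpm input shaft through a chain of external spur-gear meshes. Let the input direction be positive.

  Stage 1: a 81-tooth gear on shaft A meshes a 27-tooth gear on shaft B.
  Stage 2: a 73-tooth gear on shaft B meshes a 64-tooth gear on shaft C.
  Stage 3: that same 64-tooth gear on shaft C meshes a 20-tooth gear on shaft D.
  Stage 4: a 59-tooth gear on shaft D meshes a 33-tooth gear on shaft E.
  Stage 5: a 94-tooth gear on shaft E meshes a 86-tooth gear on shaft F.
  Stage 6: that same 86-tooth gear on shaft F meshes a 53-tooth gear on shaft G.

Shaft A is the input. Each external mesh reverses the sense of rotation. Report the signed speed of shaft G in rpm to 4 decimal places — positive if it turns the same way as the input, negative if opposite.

Stage 1 [81T→27T]: ω = 1626.0000×81/27 = 4878.0000 rpm, dir flips to −; running = −4878.0000
Stage 2 [73T→64T]: ω = 4878.0000×73/64 = 5563.9688 rpm, dir flips to +; running = +5563.9688
Stage 3 [64T→20T]: ω = 5563.9688×64/20 = 17804.7000 rpm, dir flips to −; running = −17804.7000
Stage 4 [59T→33T]: ω = 17804.7000×59/33 = 31832.6455 rpm, dir flips to +; running = +31832.6455
Stage 5 [94T→86T]: ω = 31832.6455×94/86 = 34793.8218 rpm, dir flips to −; running = −34793.8218
Stage 6 [86T→53T]: ω = 34793.8218×86/53 = 56457.8995 rpm, dir flips to +; running = +56457.8995

+56457.8995 rpm (same as input, |ω| = 56457.8995 rpm)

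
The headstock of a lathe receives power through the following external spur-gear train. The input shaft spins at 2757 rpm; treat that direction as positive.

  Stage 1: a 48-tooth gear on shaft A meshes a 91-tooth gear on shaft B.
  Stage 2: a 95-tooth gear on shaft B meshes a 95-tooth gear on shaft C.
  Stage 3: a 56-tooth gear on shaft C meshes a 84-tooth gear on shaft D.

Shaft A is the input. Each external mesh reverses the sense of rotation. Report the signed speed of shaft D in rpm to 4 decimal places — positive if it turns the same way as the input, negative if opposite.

Stage 1 [48T→91T]: ω = 2757.0000×48/91 = 1454.2418 rpm, dir flips to −; running = −1454.2418
Stage 2 [95T→95T]: ω = 1454.2418×95/95 = 1454.2418 rpm, dir flips to +; running = +1454.2418
Stage 3 [56T→84T]: ω = 1454.2418×56/84 = 969.4945 rpm, dir flips to −; running = −969.4945

-969.4945 rpm (opposite to input, |ω| = 969.4945 rpm)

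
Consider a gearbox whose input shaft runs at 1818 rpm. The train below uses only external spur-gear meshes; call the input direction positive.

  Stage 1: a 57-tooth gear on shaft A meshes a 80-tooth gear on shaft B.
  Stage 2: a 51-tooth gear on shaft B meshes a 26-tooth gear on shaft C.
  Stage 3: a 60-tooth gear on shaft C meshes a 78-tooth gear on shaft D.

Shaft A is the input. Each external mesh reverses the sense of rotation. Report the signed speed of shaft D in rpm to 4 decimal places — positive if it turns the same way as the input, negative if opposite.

Stage 1 [57T→80T]: ω = 1818.0000×57/80 = 1295.3250 rpm, dir flips to −; running = −1295.3250
Stage 2 [51T→26T]: ω = 1295.3250×51/26 = 2540.8298 rpm, dir flips to +; running = +2540.8298
Stage 3 [60T→78T]: ω = 2540.8298×60/78 = 1954.4845 rpm, dir flips to −; running = −1954.4845

-1954.4845 rpm (opposite to input, |ω| = 1954.4845 rpm)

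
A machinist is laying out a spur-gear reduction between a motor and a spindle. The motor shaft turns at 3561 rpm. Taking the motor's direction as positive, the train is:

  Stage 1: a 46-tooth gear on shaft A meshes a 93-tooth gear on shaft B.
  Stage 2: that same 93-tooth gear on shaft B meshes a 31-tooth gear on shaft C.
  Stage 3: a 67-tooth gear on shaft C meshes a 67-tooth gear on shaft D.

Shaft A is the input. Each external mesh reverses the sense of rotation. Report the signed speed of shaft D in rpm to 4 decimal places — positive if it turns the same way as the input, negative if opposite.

-5284.0645 rpm (opposite to input, |ω| = 5284.0645 rpm)

Stage 1 [46T→93T]: ω = 3561.0000×46/93 = 1761.3548 rpm, dir flips to −; running = −1761.3548
Stage 2 [93T→31T]: ω = 1761.3548×93/31 = 5284.0645 rpm, dir flips to +; running = +5284.0645
Stage 3 [67T→67T]: ω = 5284.0645×67/67 = 5284.0645 rpm, dir flips to −; running = −5284.0645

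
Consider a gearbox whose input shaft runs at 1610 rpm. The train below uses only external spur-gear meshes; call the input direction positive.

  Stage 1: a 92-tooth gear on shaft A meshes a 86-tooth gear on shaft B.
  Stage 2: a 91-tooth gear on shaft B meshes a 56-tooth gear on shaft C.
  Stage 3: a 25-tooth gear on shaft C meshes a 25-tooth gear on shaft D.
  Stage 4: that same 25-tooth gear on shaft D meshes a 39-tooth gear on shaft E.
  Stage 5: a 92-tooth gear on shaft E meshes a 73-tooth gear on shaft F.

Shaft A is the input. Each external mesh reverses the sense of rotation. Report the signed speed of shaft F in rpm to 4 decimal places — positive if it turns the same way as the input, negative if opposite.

-2261.0439 rpm (opposite to input, |ω| = 2261.0439 rpm)

Stage 1 [92T→86T]: ω = 1610.0000×92/86 = 1722.3256 rpm, dir flips to −; running = −1722.3256
Stage 2 [91T→56T]: ω = 1722.3256×91/56 = 2798.7791 rpm, dir flips to +; running = +2798.7791
Stage 3 [25T→25T]: ω = 2798.7791×25/25 = 2798.7791 rpm, dir flips to −; running = −2798.7791
Stage 4 [25T→39T]: ω = 2798.7791×25/39 = 1794.0891 rpm, dir flips to +; running = +1794.0891
Stage 5 [92T→73T]: ω = 1794.0891×92/73 = 2261.0439 rpm, dir flips to −; running = −2261.0439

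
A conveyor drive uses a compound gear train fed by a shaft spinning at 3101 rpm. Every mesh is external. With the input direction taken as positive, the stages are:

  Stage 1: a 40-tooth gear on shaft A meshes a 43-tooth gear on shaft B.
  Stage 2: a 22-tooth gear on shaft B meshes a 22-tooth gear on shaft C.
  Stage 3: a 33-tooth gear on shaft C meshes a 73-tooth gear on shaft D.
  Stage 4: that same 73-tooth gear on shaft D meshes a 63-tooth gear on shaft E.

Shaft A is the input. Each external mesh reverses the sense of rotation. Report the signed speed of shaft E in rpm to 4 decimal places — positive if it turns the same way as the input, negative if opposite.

Stage 1 [40T→43T]: ω = 3101.0000×40/43 = 2884.6512 rpm, dir flips to −; running = −2884.6512
Stage 2 [22T→22T]: ω = 2884.6512×22/22 = 2884.6512 rpm, dir flips to +; running = +2884.6512
Stage 3 [33T→73T]: ω = 2884.6512×33/73 = 1304.0204 rpm, dir flips to −; running = −1304.0204
Stage 4 [73T→63T]: ω = 1304.0204×73/63 = 1511.0078 rpm, dir flips to +; running = +1511.0078

+1511.0078 rpm (same as input, |ω| = 1511.0078 rpm)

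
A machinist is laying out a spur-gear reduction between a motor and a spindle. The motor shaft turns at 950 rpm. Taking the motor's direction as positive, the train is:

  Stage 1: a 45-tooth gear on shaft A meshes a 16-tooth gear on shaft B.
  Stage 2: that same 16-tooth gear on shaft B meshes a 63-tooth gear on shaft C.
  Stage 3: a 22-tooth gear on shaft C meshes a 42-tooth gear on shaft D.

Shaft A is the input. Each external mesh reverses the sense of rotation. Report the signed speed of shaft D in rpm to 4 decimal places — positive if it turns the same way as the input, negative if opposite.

-355.4422 rpm (opposite to input, |ω| = 355.4422 rpm)

Stage 1 [45T→16T]: ω = 950.0000×45/16 = 2671.8750 rpm, dir flips to −; running = −2671.8750
Stage 2 [16T→63T]: ω = 2671.8750×16/63 = 678.5714 rpm, dir flips to +; running = +678.5714
Stage 3 [22T→42T]: ω = 678.5714×22/42 = 355.4422 rpm, dir flips to −; running = −355.4422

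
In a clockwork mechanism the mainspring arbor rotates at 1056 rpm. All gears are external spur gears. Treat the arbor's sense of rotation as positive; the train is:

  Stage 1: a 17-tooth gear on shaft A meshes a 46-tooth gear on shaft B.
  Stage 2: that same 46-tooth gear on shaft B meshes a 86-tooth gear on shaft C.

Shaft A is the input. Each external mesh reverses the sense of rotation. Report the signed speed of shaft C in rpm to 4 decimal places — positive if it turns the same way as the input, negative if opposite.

+208.7442 rpm (same as input, |ω| = 208.7442 rpm)

Stage 1 [17T→46T]: ω = 1056.0000×17/46 = 390.2609 rpm, dir flips to −; running = −390.2609
Stage 2 [46T→86T]: ω = 390.2609×46/86 = 208.7442 rpm, dir flips to +; running = +208.7442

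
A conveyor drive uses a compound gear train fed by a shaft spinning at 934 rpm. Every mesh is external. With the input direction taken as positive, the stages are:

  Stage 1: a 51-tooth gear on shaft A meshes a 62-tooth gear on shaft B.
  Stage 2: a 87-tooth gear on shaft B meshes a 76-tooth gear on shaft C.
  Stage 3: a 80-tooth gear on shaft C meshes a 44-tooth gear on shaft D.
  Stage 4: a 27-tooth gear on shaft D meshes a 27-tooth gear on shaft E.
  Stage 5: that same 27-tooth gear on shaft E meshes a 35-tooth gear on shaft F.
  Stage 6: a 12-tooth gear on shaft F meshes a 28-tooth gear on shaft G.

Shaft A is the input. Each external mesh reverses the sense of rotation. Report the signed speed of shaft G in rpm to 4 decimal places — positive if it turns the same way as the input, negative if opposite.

Stage 1 [51T→62T]: ω = 934.0000×51/62 = 768.2903 rpm, dir flips to −; running = −768.2903
Stage 2 [87T→76T]: ω = 768.2903×87/76 = 879.4902 rpm, dir flips to +; running = +879.4902
Stage 3 [80T→44T]: ω = 879.4902×80/44 = 1599.0732 rpm, dir flips to −; running = −1599.0732
Stage 4 [27T→27T]: ω = 1599.0732×27/27 = 1599.0732 rpm, dir flips to +; running = +1599.0732
Stage 5 [27T→35T]: ω = 1599.0732×27/35 = 1233.5707 rpm, dir flips to −; running = −1233.5707
Stage 6 [12T→28T]: ω = 1233.5707×12/28 = 528.6732 rpm, dir flips to +; running = +528.6732

+528.6732 rpm (same as input, |ω| = 528.6732 rpm)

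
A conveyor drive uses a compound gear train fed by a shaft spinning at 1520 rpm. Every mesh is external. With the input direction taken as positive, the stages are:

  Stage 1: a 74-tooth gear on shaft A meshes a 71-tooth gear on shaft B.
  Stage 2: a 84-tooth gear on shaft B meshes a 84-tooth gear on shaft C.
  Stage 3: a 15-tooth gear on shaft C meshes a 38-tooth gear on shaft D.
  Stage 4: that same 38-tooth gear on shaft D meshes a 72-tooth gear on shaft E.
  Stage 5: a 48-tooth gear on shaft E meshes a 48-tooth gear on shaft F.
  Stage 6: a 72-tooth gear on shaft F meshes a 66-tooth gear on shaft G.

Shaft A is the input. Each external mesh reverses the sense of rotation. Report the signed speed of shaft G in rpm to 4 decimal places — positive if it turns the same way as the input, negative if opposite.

Stage 1 [74T→71T]: ω = 1520.0000×74/71 = 1584.2254 rpm, dir flips to −; running = −1584.2254
Stage 2 [84T→84T]: ω = 1584.2254×84/84 = 1584.2254 rpm, dir flips to +; running = +1584.2254
Stage 3 [15T→38T]: ω = 1584.2254×15/38 = 625.3521 rpm, dir flips to −; running = −625.3521
Stage 4 [38T→72T]: ω = 625.3521×38/72 = 330.0469 rpm, dir flips to +; running = +330.0469
Stage 5 [48T→48T]: ω = 330.0469×48/48 = 330.0469 rpm, dir flips to −; running = −330.0469
Stage 6 [72T→66T]: ω = 330.0469×72/66 = 360.0512 rpm, dir flips to +; running = +360.0512

+360.0512 rpm (same as input, |ω| = 360.0512 rpm)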